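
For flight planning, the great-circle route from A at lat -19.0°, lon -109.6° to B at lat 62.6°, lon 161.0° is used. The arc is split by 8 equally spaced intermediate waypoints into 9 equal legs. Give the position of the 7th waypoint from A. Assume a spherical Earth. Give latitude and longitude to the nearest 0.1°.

≈ lat 51.5°, lon -159.5°

Convert each endpoint to a unit vector on the sphere (x = cos φ cos λ, y = cos φ sin λ, z = sin φ).
The central angle between the endpoints is δ = arccos(p₁·p₂) ≈ 1.859 rad (106.5°).
Interpolate at f = 7/9 with slerp weights a = sin((1−f)δ)/sin δ ≈ 0.419, b = sin(fδ)/sin δ ≈ 1.035.
p = a·p₁ + b·p₂ ≈ (-0.583, -0.218, 0.783); φ = arcsin(p_z) ≈ 51.49°, λ = atan2(p_y, p_x) ≈ -159.51°.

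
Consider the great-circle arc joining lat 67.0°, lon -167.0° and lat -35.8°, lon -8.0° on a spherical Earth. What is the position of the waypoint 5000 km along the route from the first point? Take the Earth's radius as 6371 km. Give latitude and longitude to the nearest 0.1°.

Write both endpoints as unit vectors p₁, p₂ with components (cos φ cos λ, cos φ sin λ, sin φ).
The central angle between the endpoints is δ = arccos(p₁·p₂) ≈ 2.558 rad (146.5°). The total great-circle distance is δ·R ≈ 2.558 × 6371 ≈ 16295 km, so the target fraction is f = 5000/16295 ≈ 0.307.
Interpolate at f ≈ 0.307 with slerp weights a = sin((1−f)δ)/sin δ ≈ 1.777, b = sin(fδ)/sin δ ≈ 1.282.
p = a·p₁ + b·p₂ ≈ (0.353, -0.301, 0.886); φ = arcsin(p_z) ≈ 62.36°, λ = atan2(p_y, p_x) ≈ -40.44°.

≈ lat 62.4°, lon -40.4°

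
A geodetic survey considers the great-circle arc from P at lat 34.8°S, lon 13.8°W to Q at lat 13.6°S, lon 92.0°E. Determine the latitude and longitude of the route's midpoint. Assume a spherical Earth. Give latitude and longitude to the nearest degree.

≈ lat 37°S, lon 45°E

Write both endpoints as unit vectors p₁, p₂ with components (cos φ cos λ, cos φ sin λ, sin φ).
The central angle between the endpoints is δ = arccos(p₁·p₂) ≈ 1.654 rad (94.8°).
Interpolate at f = 1/2 with slerp weights a = sin((1−f)δ)/sin δ ≈ 0.738, b = sin(fδ)/sin δ ≈ 0.738.
p = a·p₁ + b·p₂ ≈ (0.564, 0.573, -0.595); φ = arcsin(p_z) ≈ -36.52°, λ = atan2(p_y, p_x) ≈ 45.45°.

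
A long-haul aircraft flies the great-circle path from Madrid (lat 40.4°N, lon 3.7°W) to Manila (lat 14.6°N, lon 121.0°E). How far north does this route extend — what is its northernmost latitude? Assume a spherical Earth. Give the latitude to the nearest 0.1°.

≈ 51.2°N

The great circle lies in the plane with unit normal n̂ = (p₁ × p₂)/|p₁ × p₂|.
Here n̂_z ≈ +0.627; the vertex latitude is φ_max = arccos|n̂_z| ≈ 51.2°.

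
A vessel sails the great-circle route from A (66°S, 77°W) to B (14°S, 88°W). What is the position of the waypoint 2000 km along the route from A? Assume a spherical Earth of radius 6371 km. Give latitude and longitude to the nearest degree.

≈ (48°S, 83°W)

Write both endpoints as unit vectors p₁, p₂ with components (cos φ cos λ, cos φ sin λ, sin φ).
The central angle between the endpoints is δ = arccos(p₁·p₂) ≈ 0.917 rad (52.5°). The total great-circle distance is δ·R ≈ 0.917 × 6371 ≈ 5841 km, so the target fraction is f = 2000/5841 ≈ 0.342.
Interpolate at f ≈ 0.342 with slerp weights a = sin((1−f)δ)/sin δ ≈ 0.714, b = sin(fδ)/sin δ ≈ 0.389.
p = a·p₁ + b·p₂ ≈ (0.079, -0.660, -0.747); φ = arcsin(p_z) ≈ -48.31°, λ = atan2(p_y, p_x) ≈ -83.22°.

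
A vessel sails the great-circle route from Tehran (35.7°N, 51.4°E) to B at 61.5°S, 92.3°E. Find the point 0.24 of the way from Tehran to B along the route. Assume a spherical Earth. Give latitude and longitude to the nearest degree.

Convert each endpoint to a unit vector on the sphere (x = cos φ cos λ, y = cos φ sin λ, z = sin φ).
The central angle between the endpoints is δ = arccos(p₁·p₂) ≈ 1.793 rad (102.7°).
Interpolate at f = 0.24 with slerp weights a = sin((1−f)δ)/sin δ ≈ 1.003, b = sin(fδ)/sin δ ≈ 0.428.
p = a·p₁ + b·p₂ ≈ (0.500, 0.840, 0.210); φ = arcsin(p_z) ≈ 12.09°, λ = atan2(p_y, p_x) ≈ 59.25°.

≈ 12°N, 59°E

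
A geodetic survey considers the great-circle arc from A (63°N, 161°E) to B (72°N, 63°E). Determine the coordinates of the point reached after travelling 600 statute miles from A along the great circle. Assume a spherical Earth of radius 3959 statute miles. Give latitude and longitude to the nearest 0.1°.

Write both endpoints as unit vectors p₁, p₂ with components (cos φ cos λ, cos φ sin λ, sin φ).
The central angle between the endpoints is δ = arccos(p₁·p₂) ≈ 0.595 rad (34.1°). The total great-circle distance is δ·R ≈ 0.595 × 3959 ≈ 2358 mi, so the target fraction is f = 600/2358 ≈ 0.255.
Interpolate at f ≈ 0.255 with slerp weights a = sin((1−f)δ)/sin δ ≈ 0.766, b = sin(fδ)/sin δ ≈ 0.269.
p = a·p₁ + b·p₂ ≈ (-0.291, 0.187, 0.938); φ = arcsin(p_z) ≈ 69.76°, λ = atan2(p_y, p_x) ≈ 147.23°.

≈ (69.8°N, 147.2°E)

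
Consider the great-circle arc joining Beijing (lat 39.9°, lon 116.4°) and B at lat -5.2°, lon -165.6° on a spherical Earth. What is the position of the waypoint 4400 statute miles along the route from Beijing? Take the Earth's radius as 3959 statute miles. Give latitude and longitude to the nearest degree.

Convert each endpoint to a unit vector on the sphere (x = cos φ cos λ, y = cos φ sin λ, z = sin φ).
The central angle between the endpoints is δ = arccos(p₁·p₂) ≈ 1.470 rad (84.2°). The total great-circle distance is δ·R ≈ 1.470 × 3959 ≈ 5819 mi, so the target fraction is f = 4400/5819 ≈ 0.756.
Interpolate at f ≈ 0.756 with slerp weights a = sin((1−f)δ)/sin δ ≈ 0.353, b = sin(fδ)/sin δ ≈ 0.901.
p = a·p₁ + b·p₂ ≈ (-0.989, 0.019, 0.145); φ = arcsin(p_z) ≈ 8.31°, λ = atan2(p_y, p_x) ≈ 178.89°.

≈ lat 8°, lon 179°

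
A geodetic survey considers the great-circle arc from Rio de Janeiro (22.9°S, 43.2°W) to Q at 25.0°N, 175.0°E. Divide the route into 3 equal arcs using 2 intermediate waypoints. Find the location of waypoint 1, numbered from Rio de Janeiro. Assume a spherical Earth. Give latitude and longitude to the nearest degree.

From cos δ = sin φ₁ sin φ₂ + cos φ₁ cos φ₂ cos Δλ, the central angle is δ ≈ 2.533 rad (145.1°).
Interpolate at f = 1/3 with slerp weights a = sin((1−f)δ)/sin δ ≈ 1.737, b = sin(fδ)/sin δ ≈ 1.308.
p = a·p₁ + b·p₂ ≈ (-0.014, -0.992, -0.123); φ = arcsin(p_z) ≈ -7.08°, λ = atan2(p_y, p_x) ≈ -90.82°.

≈ 7°S, 91°W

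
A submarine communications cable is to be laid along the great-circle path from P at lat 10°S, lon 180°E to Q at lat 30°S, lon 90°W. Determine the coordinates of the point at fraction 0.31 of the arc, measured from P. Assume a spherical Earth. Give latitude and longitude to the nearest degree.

≈ lat 22°S, lon 155°W

Convert each endpoint to a unit vector on the sphere (x = cos φ cos λ, y = cos φ sin λ, z = sin φ).
The central angle between the endpoints is δ = arccos(p₁·p₂) ≈ 1.484 rad (85.0°).
Interpolate at f = 0.31 with slerp weights a = sin((1−f)δ)/sin δ ≈ 0.857, b = sin(fδ)/sin δ ≈ 0.446.
p = a·p₁ + b·p₂ ≈ (-0.844, -0.386, -0.372); φ = arcsin(p_z) ≈ -21.82°, λ = atan2(p_y, p_x) ≈ -155.44°.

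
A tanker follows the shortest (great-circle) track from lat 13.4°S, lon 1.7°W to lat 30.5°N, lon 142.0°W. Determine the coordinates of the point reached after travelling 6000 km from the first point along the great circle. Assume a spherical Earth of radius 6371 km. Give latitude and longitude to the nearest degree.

≈ lat 16°N, lon 47°W

Convert each endpoint to a unit vector on the sphere (x = cos φ cos λ, y = cos φ sin λ, z = sin φ).
The central angle between the endpoints is δ = arccos(p₁·p₂) ≈ 2.438 rad (139.7°). The total great-circle distance is δ·R ≈ 2.438 × 6371 ≈ 15532 km, so the target fraction is f = 6000/15532 ≈ 0.386.
Interpolate at f ≈ 0.386 with slerp weights a = sin((1−f)δ)/sin δ ≈ 1.541, b = sin(fδ)/sin δ ≈ 1.250.
p = a·p₁ + b·p₂ ≈ (0.650, -0.707, 0.277); φ = arcsin(p_z) ≈ 16.09°, λ = atan2(p_y, p_x) ≈ -47.42°.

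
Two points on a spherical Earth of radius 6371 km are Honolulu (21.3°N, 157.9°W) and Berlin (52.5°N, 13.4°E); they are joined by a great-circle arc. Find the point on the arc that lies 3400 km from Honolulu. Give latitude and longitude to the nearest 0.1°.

From cos δ = sin φ₁ sin φ₂ + cos φ₁ cos φ₂ cos Δλ, the central angle is δ ≈ 1.847 rad (105.8°). The total great-circle distance is δ·R ≈ 1.847 × 6371 ≈ 11766 km, so the target fraction is f = 3400/11766 ≈ 0.289.
Interpolate at f ≈ 0.289 with slerp weights a = sin((1−f)δ)/sin δ ≈ 1.005, b = sin(fδ)/sin δ ≈ 0.529.
p = a·p₁ + b·p₂ ≈ (-0.554, -0.278, 0.785); φ = arcsin(p_z) ≈ 51.68°, λ = atan2(p_y, p_x) ≈ -153.40°.

≈ (51.7°N, 153.4°W)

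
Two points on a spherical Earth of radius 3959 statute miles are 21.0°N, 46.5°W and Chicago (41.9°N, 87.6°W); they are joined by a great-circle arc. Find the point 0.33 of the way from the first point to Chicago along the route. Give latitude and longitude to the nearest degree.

≈ 29°N, 58°W

Write both endpoints as unit vectors p₁, p₂ with components (cos φ cos λ, cos φ sin λ, sin φ).
The central angle between the endpoints is δ = arccos(p₁·p₂) ≈ 0.703 rad (40.3°).
Interpolate at f = 0.33 with slerp weights a = sin((1−f)δ)/sin δ ≈ 0.702, b = sin(fδ)/sin δ ≈ 0.356.
p = a·p₁ + b·p₂ ≈ (0.462, -0.740, 0.489); φ = arcsin(p_z) ≈ 29.28°, λ = atan2(p_y, p_x) ≈ -58.01°.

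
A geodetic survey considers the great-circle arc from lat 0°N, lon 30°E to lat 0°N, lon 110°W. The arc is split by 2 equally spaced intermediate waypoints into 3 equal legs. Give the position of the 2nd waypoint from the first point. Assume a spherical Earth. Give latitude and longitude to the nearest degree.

Convert each endpoint to a unit vector on the sphere (x = cos φ cos λ, y = cos φ sin λ, z = sin φ).
The central angle between the endpoints is δ = arccos(p₁·p₂) ≈ 2.443 rad (140.0°).
Interpolate at f = 2/3 with slerp weights a = sin((1−f)δ)/sin δ ≈ 1.132, b = sin(fδ)/sin δ ≈ 1.553.
p = a·p₁ + b·p₂ ≈ (0.449, -0.894, 0.000); φ = arcsin(p_z) ≈ 0.00°, λ = atan2(p_y, p_x) ≈ -63.33°.

≈ lat 0°N, lon 63°W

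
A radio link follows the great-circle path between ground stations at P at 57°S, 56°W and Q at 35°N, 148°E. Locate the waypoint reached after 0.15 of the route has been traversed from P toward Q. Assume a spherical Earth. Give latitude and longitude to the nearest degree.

≈ 67°S, 102°W

Convert each endpoint to a unit vector on the sphere (x = cos φ cos λ, y = cos φ sin λ, z = sin φ).
The central angle between the endpoints is δ = arccos(p₁·p₂) ≈ 2.665 rad (152.7°).
Interpolate at f = 0.15 with slerp weights a = sin((1−f)δ)/sin δ ≈ 1.675, b = sin(fδ)/sin δ ≈ 0.849.
p = a·p₁ + b·p₂ ≈ (-0.079, -0.388, -0.918); φ = arcsin(p_z) ≈ -66.67°, λ = atan2(p_y, p_x) ≈ -101.55°.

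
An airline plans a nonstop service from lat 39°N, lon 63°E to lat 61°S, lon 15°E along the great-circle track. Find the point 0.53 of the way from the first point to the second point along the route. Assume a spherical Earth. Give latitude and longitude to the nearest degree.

≈ lat 15°S, lon 44°E

Write both endpoints as unit vectors p₁, p₂ with components (cos φ cos λ, cos φ sin λ, sin φ).
The central angle between the endpoints is δ = arccos(p₁·p₂) ≈ 1.874 rad (107.4°).
Interpolate at f = 0.53 with slerp weights a = sin((1−f)δ)/sin δ ≈ 0.808, b = sin(fδ)/sin δ ≈ 0.878.
p = a·p₁ + b·p₂ ≈ (0.696, 0.670, -0.259); φ = arcsin(p_z) ≈ -15.02°, λ = atan2(p_y, p_x) ≈ 43.89°.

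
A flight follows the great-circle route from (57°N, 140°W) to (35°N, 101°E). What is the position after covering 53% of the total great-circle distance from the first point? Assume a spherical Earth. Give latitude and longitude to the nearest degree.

Convert each endpoint to a unit vector on the sphere (x = cos φ cos λ, y = cos φ sin λ, z = sin φ).
The central angle between the endpoints is δ = arccos(p₁·p₂) ≈ 1.303 rad (74.6°).
Interpolate at f = 0.53 with slerp weights a = sin((1−f)δ)/sin δ ≈ 0.596, b = sin(fδ)/sin δ ≈ 0.661.
p = a·p₁ + b·p₂ ≈ (-0.352, 0.322, 0.879); φ = arcsin(p_z) ≈ 61.49°, λ = atan2(p_y, p_x) ≈ 137.50°.

≈ (61°N, 138°E)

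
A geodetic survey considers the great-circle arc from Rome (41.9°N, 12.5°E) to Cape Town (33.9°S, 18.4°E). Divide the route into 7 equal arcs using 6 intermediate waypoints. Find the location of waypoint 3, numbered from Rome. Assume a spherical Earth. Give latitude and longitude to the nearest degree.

≈ 9°N, 15°E

Convert each endpoint to a unit vector on the sphere (x = cos φ cos λ, y = cos φ sin λ, z = sin φ).
The central angle between the endpoints is δ = arccos(p₁·p₂) ≈ 1.326 rad (76.0°).
Interpolate at f = 3/7 with slerp weights a = sin((1−f)δ)/sin δ ≈ 0.708, b = sin(fδ)/sin δ ≈ 0.555.
p = a·p₁ + b·p₂ ≈ (0.952, 0.259, 0.164); φ = arcsin(p_z) ≈ 9.42°, λ = atan2(p_y, p_x) ≈ 15.25°.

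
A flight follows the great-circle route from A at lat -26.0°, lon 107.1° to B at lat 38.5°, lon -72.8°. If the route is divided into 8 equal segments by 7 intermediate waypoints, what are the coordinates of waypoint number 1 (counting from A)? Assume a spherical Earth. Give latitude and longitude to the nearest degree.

The haversine formula gives a central angle δ ≈ 2.923 rad (167.5°) between the endpoints.
Interpolate at f = 1/8 with slerp weights a = sin((1−f)δ)/sin δ ≈ 2.546, b = sin(fδ)/sin δ ≈ 1.651.
p = a·p₁ + b·p₂ ≈ (-0.291, 0.953, -0.088); φ = arcsin(p_z) ≈ -5.06°, λ = atan2(p_y, p_x) ≈ 106.97°.

≈ lat -5°, lon 107°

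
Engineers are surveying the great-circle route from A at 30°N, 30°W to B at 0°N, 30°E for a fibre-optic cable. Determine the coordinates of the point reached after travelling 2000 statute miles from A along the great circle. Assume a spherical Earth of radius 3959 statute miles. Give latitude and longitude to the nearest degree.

≈ 19°N, 1°W

Write both endpoints as unit vectors p₁, p₂ with components (cos φ cos λ, cos φ sin λ, sin φ).
The central angle between the endpoints is δ = arccos(p₁·p₂) ≈ 1.123 rad (64.3°). The total great-circle distance is δ·R ≈ 1.123 × 3959 ≈ 4446 mi, so the target fraction is f = 2000/4446 ≈ 0.450.
Interpolate at f ≈ 0.450 with slerp weights a = sin((1−f)δ)/sin δ ≈ 0.643, b = sin(fδ)/sin δ ≈ 0.537.
p = a·p₁ + b·p₂ ≈ (0.947, -0.010, 0.321); φ = arcsin(p_z) ≈ 18.74°, λ = atan2(p_y, p_x) ≈ -0.59°.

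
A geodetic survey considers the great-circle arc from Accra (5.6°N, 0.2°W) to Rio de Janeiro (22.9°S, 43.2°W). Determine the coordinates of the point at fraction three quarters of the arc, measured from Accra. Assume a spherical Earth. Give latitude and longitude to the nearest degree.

≈ 16°S, 32°W

Write both endpoints as unit vectors p₁, p₂ with components (cos φ cos λ, cos φ sin λ, sin φ).
The central angle between the endpoints is δ = arccos(p₁·p₂) ≈ 0.886 rad (50.8°).
Interpolate at f = 3/4 with slerp weights a = sin((1−f)δ)/sin δ ≈ 0.284, b = sin(fδ)/sin δ ≈ 0.796.
p = a·p₁ + b·p₂ ≈ (0.817, -0.503, -0.282); φ = arcsin(p_z) ≈ -16.39°, λ = atan2(p_y, p_x) ≈ -31.62°.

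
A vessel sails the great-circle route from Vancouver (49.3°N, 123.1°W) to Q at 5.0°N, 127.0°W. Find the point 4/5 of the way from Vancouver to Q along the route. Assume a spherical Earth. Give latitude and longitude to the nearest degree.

From cos δ = sin φ₁ sin φ₂ + cos φ₁ cos φ₂ cos Δλ, the central angle is δ ≈ 0.775 rad (44.4°).
Interpolate at f = 4/5 with slerp weights a = sin((1−f)δ)/sin δ ≈ 0.221, b = sin(fδ)/sin δ ≈ 0.830.
p = a·p₁ + b·p₂ ≈ (-0.576, -0.781, 0.240); φ = arcsin(p_z) ≈ 13.87°, λ = atan2(p_y, p_x) ≈ -126.42°.

≈ 14°N, 126°W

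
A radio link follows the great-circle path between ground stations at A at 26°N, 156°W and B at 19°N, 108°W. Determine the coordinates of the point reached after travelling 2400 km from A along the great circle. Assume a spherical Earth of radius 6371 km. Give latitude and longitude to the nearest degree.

Write both endpoints as unit vectors p₁, p₂ with components (cos φ cos λ, cos φ sin λ, sin φ).
The central angle between the endpoints is δ = arccos(p₁·p₂) ≈ 0.779 rad (44.7°). The total great-circle distance is δ·R ≈ 0.779 × 6371 ≈ 4965 km, so the target fraction is f = 2400/4965 ≈ 0.483.
Interpolate at f ≈ 0.483 with slerp weights a = sin((1−f)δ)/sin δ ≈ 0.558, b = sin(fδ)/sin δ ≈ 0.523.
p = a·p₁ + b·p₂ ≈ (-0.611, -0.674, 0.415); φ = arcsin(p_z) ≈ 24.51°, λ = atan2(p_y, p_x) ≈ -132.16°.

≈ 25°N, 132°W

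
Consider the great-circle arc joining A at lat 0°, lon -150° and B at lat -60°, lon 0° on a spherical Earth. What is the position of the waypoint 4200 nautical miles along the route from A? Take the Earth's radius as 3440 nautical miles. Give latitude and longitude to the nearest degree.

Convert each endpoint to a unit vector on the sphere (x = cos φ cos λ, y = cos φ sin λ, z = sin φ).
The central angle between the endpoints is δ = arccos(p₁·p₂) ≈ 2.019 rad (115.7°). The total great-circle distance is δ·R ≈ 2.019 × 3440 ≈ 6944 nmi, so the target fraction is f = 4200/6944 ≈ 0.605.
Interpolate at f ≈ 0.605 with slerp weights a = sin((1−f)δ)/sin δ ≈ 0.794, b = sin(fδ)/sin δ ≈ 1.042.
p = a·p₁ + b·p₂ ≈ (-0.167, -0.397, -0.903); φ = arcsin(p_z) ≈ -64.50°, λ = atan2(p_y, p_x) ≈ -112.76°.

≈ lat -64°, lon -113°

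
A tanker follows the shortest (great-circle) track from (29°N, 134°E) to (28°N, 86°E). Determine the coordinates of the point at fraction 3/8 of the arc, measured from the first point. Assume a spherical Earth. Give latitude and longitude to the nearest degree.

Write both endpoints as unit vectors p₁, p₂ with components (cos φ cos λ, cos φ sin λ, sin φ).
The central angle between the endpoints is δ = arccos(p₁·p₂) ≈ 0.731 rad (41.9°).
Interpolate at f = 3/8 with slerp weights a = sin((1−f)δ)/sin δ ≈ 0.661, b = sin(fδ)/sin δ ≈ 0.406.
p = a·p₁ + b·p₂ ≈ (-0.377, 0.773, 0.511); φ = arcsin(p_z) ≈ 30.71°, λ = atan2(p_y, p_x) ≈ 115.97°.

≈ (31°N, 116°E)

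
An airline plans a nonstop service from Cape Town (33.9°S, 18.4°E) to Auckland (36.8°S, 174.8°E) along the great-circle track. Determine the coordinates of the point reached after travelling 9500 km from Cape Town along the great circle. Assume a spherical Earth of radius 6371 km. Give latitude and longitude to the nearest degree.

From cos δ = sin φ₁ sin φ₂ + cos φ₁ cos φ₂ cos Δλ, the central angle is δ ≈ 1.849 rad (106.0°). The total great-circle distance is δ·R ≈ 1.849 × 6371 ≈ 11782 km, so the target fraction is f = 9500/11782 ≈ 0.806.
Interpolate at f ≈ 0.806 with slerp weights a = sin((1−f)δ)/sin δ ≈ 0.365, b = sin(fδ)/sin δ ≈ 1.037.
p = a·p₁ + b·p₂ ≈ (-0.540, 0.171, -0.824); φ = arcsin(p_z) ≈ -55.53°, λ = atan2(p_y, p_x) ≈ 162.44°.

≈ 56°S, 162°E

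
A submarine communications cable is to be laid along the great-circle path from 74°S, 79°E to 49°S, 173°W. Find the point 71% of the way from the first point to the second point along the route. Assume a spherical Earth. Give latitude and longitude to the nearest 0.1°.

Convert each endpoint to a unit vector on the sphere (x = cos φ cos λ, y = cos φ sin λ, z = sin φ).
The central angle between the endpoints is δ = arccos(p₁·p₂) ≈ 0.837 rad (48.0°).
Interpolate at f = 0.71 with slerp weights a = sin((1−f)δ)/sin δ ≈ 0.324, b = sin(fδ)/sin δ ≈ 0.754.
p = a·p₁ + b·p₂ ≈ (-0.474, 0.027, -0.880); φ = arcsin(p_z) ≈ -61.66°, λ = atan2(p_y, p_x) ≈ 176.70°.

≈ 61.7°S, 176.7°E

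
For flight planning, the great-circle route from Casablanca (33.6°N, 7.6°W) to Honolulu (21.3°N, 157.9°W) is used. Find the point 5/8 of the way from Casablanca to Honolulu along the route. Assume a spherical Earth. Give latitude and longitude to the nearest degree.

Write both endpoints as unit vectors p₁, p₂ with components (cos φ cos λ, cos φ sin λ, sin φ).
The central angle between the endpoints is δ = arccos(p₁·p₂) ≈ 2.064 rad (118.2°).
Interpolate at f = 5/8 with slerp weights a = sin((1−f)δ)/sin δ ≈ 0.793, b = sin(fδ)/sin δ ≈ 1.090.
p = a·p₁ + b·p₂ ≈ (-0.286, -0.470, 0.835); φ = arcsin(p_z) ≈ 56.63°, λ = atan2(p_y, p_x) ≈ -121.38°.

≈ (57°N, 121°W)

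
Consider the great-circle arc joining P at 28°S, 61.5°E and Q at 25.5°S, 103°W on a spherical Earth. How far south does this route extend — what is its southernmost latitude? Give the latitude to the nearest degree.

≈ 75°S

The great circle lies in the plane with unit normal n̂ = (p₁ × p₂)/|p₁ × p₂|.
Here n̂_z ≈ -0.258; the vertex latitude is φ_max = arccos|n̂_z| ≈ 75.0°.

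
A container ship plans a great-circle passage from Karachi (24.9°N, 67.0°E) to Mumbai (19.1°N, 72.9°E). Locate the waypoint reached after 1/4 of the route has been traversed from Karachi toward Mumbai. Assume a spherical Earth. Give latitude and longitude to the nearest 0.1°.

≈ 23.5°N, 68.5°E

Convert each endpoint to a unit vector on the sphere (x = cos φ cos λ, y = cos φ sin λ, z = sin φ).
The central angle between the endpoints is δ = arccos(p₁·p₂) ≈ 0.139 rad (8.0°).
Interpolate at f = 1/4 with slerp weights a = sin((1−f)δ)/sin δ ≈ 0.751, b = sin(fδ)/sin δ ≈ 0.251.
p = a·p₁ + b·p₂ ≈ (0.336, 0.854, 0.398); φ = arcsin(p_z) ≈ 23.47°, λ = atan2(p_y, p_x) ≈ 68.52°.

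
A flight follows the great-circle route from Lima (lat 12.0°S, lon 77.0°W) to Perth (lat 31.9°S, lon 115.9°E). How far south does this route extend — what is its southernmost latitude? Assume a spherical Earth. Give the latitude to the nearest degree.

≈ 75°S

The great circle lies in the plane with unit normal n̂ = (p₁ × p₂)/|p₁ × p₂|.
Here n̂_z ≈ -0.259; the vertex latitude is φ_max = arccos|n̂_z| ≈ 75.0°.
Check via Clairaut: cos φ_max = |cos φ₁| · sin C = cos(12.0°)·sin(164.6°) ≈ 0.259, again giving ≈ 75.0°.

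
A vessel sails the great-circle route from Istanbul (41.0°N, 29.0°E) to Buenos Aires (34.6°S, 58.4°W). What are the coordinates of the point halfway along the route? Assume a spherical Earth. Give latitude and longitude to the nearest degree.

≈ 4°N, 17°W

The haversine formula gives a central angle δ ≈ 1.922 rad (110.1°) between the endpoints.
Interpolate at f = 1/2 with slerp weights a = sin((1−f)δ)/sin δ ≈ 0.873, b = sin(fδ)/sin δ ≈ 0.873.
p = a·p₁ + b·p₂ ≈ (0.953, -0.293, 0.077); φ = arcsin(p_z) ≈ 4.42°, λ = atan2(p_y, p_x) ≈ -17.07°.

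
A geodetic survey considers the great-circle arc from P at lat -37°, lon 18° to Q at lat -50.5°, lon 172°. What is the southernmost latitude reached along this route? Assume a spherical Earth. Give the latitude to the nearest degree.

≈ -77°

The great circle lies in the plane with unit normal n̂ = (p₁ × p₂)/|p₁ × p₂|.
Here n̂_z ≈ +0.223; the vertex latitude is φ_max = arccos|n̂_z| ≈ 77.1°.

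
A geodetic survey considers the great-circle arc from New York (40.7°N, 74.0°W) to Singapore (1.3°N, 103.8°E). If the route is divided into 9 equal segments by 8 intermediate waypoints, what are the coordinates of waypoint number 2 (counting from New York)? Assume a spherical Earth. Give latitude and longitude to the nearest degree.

Convert each endpoint to a unit vector on the sphere (x = cos φ cos λ, y = cos φ sin λ, z = sin φ).
The central angle between the endpoints is δ = arccos(p₁·p₂) ≈ 2.408 rad (138.0°).
Interpolate at f = 2/9 with slerp weights a = sin((1−f)δ)/sin δ ≈ 1.426, b = sin(fδ)/sin δ ≈ 0.761.
p = a·p₁ + b·p₂ ≈ (0.116, -0.300, 0.947); φ = arcsin(p_z) ≈ 71.24°, λ = atan2(p_y, p_x) ≈ -68.79°.

≈ 71°N, 69°W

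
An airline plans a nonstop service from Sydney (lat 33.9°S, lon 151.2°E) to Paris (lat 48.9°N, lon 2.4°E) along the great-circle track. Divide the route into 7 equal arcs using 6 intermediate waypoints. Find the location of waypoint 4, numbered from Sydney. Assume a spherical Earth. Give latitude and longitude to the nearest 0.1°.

≈ lat 32.1°N, lon 90.8°E

The haversine formula gives a central angle δ ≈ 2.662 rad (152.5°) between the endpoints.
Interpolate at f = 4/7 with slerp weights a = sin((1−f)δ)/sin δ ≈ 1.968, b = sin(fδ)/sin δ ≈ 2.163.
p = a·p₁ + b·p₂ ≈ (-0.011, 0.847, 0.532); φ = arcsin(p_z) ≈ 32.14°, λ = atan2(p_y, p_x) ≈ 90.75°.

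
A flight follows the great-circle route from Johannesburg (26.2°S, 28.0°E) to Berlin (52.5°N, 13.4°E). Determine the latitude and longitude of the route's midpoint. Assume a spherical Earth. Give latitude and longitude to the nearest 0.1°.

From cos δ = sin φ₁ sin φ₂ + cos φ₁ cos φ₂ cos Δλ, the central angle is δ ≈ 1.392 rad (79.7°).
Interpolate at f = 1/2 with slerp weights a = sin((1−f)δ)/sin δ ≈ 0.651, b = sin(fδ)/sin δ ≈ 0.651.
p = a·p₁ + b·p₂ ≈ (0.902, 0.366, 0.229); φ = arcsin(p_z) ≈ 13.25°, λ = atan2(p_y, p_x) ≈ 22.11°.

≈ 13.2°N, 22.1°E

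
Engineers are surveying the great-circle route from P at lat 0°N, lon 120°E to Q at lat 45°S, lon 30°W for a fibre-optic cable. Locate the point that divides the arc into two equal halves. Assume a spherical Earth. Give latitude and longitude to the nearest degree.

Write both endpoints as unit vectors p₁, p₂ with components (cos φ cos λ, cos φ sin λ, sin φ).
The central angle between the endpoints is δ = arccos(p₁·p₂) ≈ 2.230 rad (127.8°).
Interpolate at f = 1/2 with slerp weights a = sin((1−f)δ)/sin δ ≈ 1.136, b = sin(fδ)/sin δ ≈ 1.136.
p = a·p₁ + b·p₂ ≈ (0.128, 0.582, -0.803); φ = arcsin(p_z) ≈ -53.43°, λ = atan2(p_y, p_x) ≈ 77.63°.

≈ lat 53°S, lon 78°E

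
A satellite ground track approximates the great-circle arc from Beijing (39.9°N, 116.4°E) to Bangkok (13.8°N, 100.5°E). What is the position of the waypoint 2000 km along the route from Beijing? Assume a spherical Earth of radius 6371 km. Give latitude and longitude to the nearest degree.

The haversine formula gives a central angle δ ≈ 0.517 rad (29.6°) between the endpoints. The total great-circle distance is δ·R ≈ 0.517 × 6371 ≈ 3291 km, so the target fraction is f = 2000/3291 ≈ 0.608.
Interpolate at f ≈ 0.608 with slerp weights a = sin((1−f)δ)/sin δ ≈ 0.407, b = sin(fδ)/sin δ ≈ 0.625.
p = a·p₁ + b·p₂ ≈ (-0.250, 0.877, 0.411); φ = arcsin(p_z) ≈ 24.24°, λ = atan2(p_y, p_x) ≈ 105.89°.

≈ 24°N, 106°E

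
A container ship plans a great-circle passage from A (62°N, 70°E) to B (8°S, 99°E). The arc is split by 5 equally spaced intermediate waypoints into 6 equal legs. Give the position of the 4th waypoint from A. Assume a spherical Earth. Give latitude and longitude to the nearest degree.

≈ (16°N, 93°E)

The haversine formula gives a central angle δ ≈ 1.283 rad (73.5°) between the endpoints.
Interpolate at f = 4/6 with slerp weights a = sin((1−f)δ)/sin δ ≈ 0.433, b = sin(fδ)/sin δ ≈ 0.787.
p = a·p₁ + b·p₂ ≈ (-0.052, 0.961, 0.272); φ = arcsin(p_z) ≈ 15.81°, λ = atan2(p_y, p_x) ≈ 93.13°.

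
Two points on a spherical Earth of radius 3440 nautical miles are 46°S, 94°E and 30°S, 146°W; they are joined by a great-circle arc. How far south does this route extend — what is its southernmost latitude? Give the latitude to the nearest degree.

≈ 59°S

The great circle lies in the plane with unit normal n̂ = (p₁ × p₂)/|p₁ × p₂|.
Here n̂_z ≈ +0.522; the vertex latitude is φ_max = arccos|n̂_z| ≈ 58.5°.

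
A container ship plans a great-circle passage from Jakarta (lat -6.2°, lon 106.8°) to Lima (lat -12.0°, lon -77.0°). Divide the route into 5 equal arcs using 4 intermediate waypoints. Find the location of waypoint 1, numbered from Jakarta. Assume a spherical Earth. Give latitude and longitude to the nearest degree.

≈ lat -38°, lon 115°

Convert each endpoint to a unit vector on the sphere (x = cos φ cos λ, y = cos φ sin λ, z = sin φ).
The central angle between the endpoints is δ = arccos(p₁·p₂) ≈ 2.817 rad (161.4°).
Interpolate at f = 1/5 with slerp weights a = sin((1−f)δ)/sin δ ≈ 2.434, b = sin(fδ)/sin δ ≈ 1.676.
p = a·p₁ + b·p₂ ≈ (-0.331, 0.719, -0.611); φ = arcsin(p_z) ≈ -37.67°, λ = atan2(p_y, p_x) ≈ 114.69°.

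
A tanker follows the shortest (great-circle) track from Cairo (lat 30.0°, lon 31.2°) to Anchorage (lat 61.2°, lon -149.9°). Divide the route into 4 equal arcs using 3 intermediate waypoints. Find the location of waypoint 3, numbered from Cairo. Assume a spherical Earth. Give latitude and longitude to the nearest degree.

≈ lat 83°, lon -153°

Write both endpoints as unit vectors p₁, p₂ with components (cos φ cos λ, cos φ sin λ, sin φ).
The central angle between the endpoints is δ = arccos(p₁·p₂) ≈ 1.550 rad (88.8°).
Interpolate at f = 3/4 with slerp weights a = sin((1−f)δ)/sin δ ≈ 0.378, b = sin(fδ)/sin δ ≈ 0.918.
p = a·p₁ + b·p₂ ≈ (-0.103, -0.052, 0.993); φ = arcsin(p_z) ≈ 83.39°, λ = atan2(p_y, p_x) ≈ -153.03°.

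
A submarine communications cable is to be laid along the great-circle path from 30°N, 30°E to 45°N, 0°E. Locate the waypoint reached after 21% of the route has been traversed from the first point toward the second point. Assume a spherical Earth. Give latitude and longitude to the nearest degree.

≈ 34°N, 25°E

Write both endpoints as unit vectors p₁, p₂ with components (cos φ cos λ, cos φ sin λ, sin φ).
The central angle between the endpoints is δ = arccos(p₁·p₂) ≈ 0.487 rad (27.9°).
Interpolate at f = 0.21 with slerp weights a = sin((1−f)δ)/sin δ ≈ 0.802, b = sin(fδ)/sin δ ≈ 0.218.
p = a·p₁ + b·p₂ ≈ (0.756, 0.347, 0.555); φ = arcsin(p_z) ≈ 33.73°, λ = atan2(p_y, p_x) ≈ 24.68°.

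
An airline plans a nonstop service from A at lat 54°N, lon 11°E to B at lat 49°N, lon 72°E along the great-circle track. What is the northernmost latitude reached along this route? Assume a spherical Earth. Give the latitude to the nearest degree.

The great circle lies in the plane with unit normal n̂ = (p₁ × p₂)/|p₁ × p₂|.
Here n̂_z ≈ +0.559; the vertex latitude is φ_max = arccos|n̂_z| ≈ 56.0°.

≈ 56°N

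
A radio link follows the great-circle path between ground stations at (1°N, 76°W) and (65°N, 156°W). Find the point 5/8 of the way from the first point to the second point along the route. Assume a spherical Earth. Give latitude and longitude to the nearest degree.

≈ (47°N, 106°W)

Write both endpoints as unit vectors p₁, p₂ with components (cos φ cos λ, cos φ sin λ, sin φ).
The central angle between the endpoints is δ = arccos(p₁·p₂) ≈ 1.481 rad (84.9°).
Interpolate at f = 5/8 with slerp weights a = sin((1−f)δ)/sin δ ≈ 0.530, b = sin(fδ)/sin δ ≈ 0.802.
p = a·p₁ + b·p₂ ≈ (-0.182, -0.652, 0.736); φ = arcsin(p_z) ≈ 47.43°, λ = atan2(p_y, p_x) ≈ -105.58°.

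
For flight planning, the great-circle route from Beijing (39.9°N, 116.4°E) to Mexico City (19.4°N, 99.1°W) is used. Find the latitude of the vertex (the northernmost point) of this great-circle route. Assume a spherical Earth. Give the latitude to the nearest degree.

≈ 63°N

The great circle lies in the plane with unit normal n̂ = (p₁ × p₂)/|p₁ × p₂|.
Here n̂_z ≈ +0.453; the vertex latitude is φ_max = arccos|n̂_z| ≈ 63.0°.
Check via Clairaut: cos φ_max = |cos φ₁| · sin C = cos(39.9°)·sin(36.2°) ≈ 0.453, again giving ≈ 63.0°.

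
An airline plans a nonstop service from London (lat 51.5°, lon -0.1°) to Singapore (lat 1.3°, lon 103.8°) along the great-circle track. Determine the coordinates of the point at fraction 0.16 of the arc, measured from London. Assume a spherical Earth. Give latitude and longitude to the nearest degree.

Convert each endpoint to a unit vector on the sphere (x = cos φ cos λ, y = cos φ sin λ, z = sin φ).
The central angle between the endpoints is δ = arccos(p₁·p₂) ≈ 1.703 rad (97.6°).
Interpolate at f = 0.16 with slerp weights a = sin((1−f)δ)/sin δ ≈ 0.999, b = sin(fδ)/sin δ ≈ 0.271.
p = a·p₁ + b·p₂ ≈ (0.557, 0.262, 0.788); φ = arcsin(p_z) ≈ 51.99°, λ = atan2(p_y, p_x) ≈ 25.23°.

≈ lat 52°, lon 25°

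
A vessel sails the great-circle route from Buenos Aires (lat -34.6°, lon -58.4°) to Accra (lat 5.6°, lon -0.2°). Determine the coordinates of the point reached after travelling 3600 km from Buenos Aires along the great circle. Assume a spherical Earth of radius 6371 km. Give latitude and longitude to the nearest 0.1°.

Write both endpoints as unit vectors p₁, p₂ with components (cos φ cos λ, cos φ sin λ, sin φ).
The central angle between the endpoints is δ = arccos(p₁·p₂) ≈ 1.185 rad (67.9°). The total great-circle distance is δ·R ≈ 1.185 × 6371 ≈ 7550 km, so the target fraction is f = 3600/7550 ≈ 0.477.
Interpolate at f ≈ 0.477 with slerp weights a = sin((1−f)δ)/sin δ ≈ 0.627, b = sin(fδ)/sin δ ≈ 0.578.
p = a·p₁ + b·p₂ ≈ (0.846, -0.442, -0.300); φ = arcsin(p_z) ≈ -17.44°, λ = atan2(p_y, p_x) ≈ -27.58°.

≈ lat -17.4°, lon -27.6°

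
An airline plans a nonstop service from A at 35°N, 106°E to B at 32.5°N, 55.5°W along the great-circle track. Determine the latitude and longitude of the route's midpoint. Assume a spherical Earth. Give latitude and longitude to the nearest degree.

Write both endpoints as unit vectors p₁, p₂ with components (cos φ cos λ, cos φ sin λ, sin φ).
The central angle between the endpoints is δ = arccos(p₁·p₂) ≈ 1.925 rad (110.3°).
Interpolate at f = 1/2 with slerp weights a = sin((1−f)δ)/sin δ ≈ 0.875, b = sin(fδ)/sin δ ≈ 0.875.
p = a·p₁ + b·p₂ ≈ (0.220, 0.081, 0.972); φ = arcsin(p_z) ≈ 76.42°, λ = atan2(p_y, p_x) ≈ 20.13°.

≈ 76°N, 20°E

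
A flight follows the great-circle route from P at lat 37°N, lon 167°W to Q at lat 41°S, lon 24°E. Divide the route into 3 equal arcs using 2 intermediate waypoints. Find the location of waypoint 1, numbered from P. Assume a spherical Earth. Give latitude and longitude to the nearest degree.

≈ lat 1°N, lon 146°E

Convert each endpoint to a unit vector on the sphere (x = cos φ cos λ, y = cos φ sin λ, z = sin φ).
The central angle between the endpoints is δ = arccos(p₁·p₂) ≈ 2.977 rad (170.6°).
Interpolate at f = 1/3 with slerp weights a = sin((1−f)δ)/sin δ ≈ 5.589, b = sin(fδ)/sin δ ≈ 5.111.
p = a·p₁ + b·p₂ ≈ (-0.825, 0.565, 0.010); φ = arcsin(p_z) ≈ 0.59°, λ = atan2(p_y, p_x) ≈ 145.60°.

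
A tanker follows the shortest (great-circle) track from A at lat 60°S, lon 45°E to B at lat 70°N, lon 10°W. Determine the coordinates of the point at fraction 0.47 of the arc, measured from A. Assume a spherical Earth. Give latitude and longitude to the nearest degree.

From cos δ = sin φ₁ sin φ₂ + cos φ₁ cos φ₂ cos Δλ, the central angle is δ ≈ 2.368 rad (135.7°).
Interpolate at f = 0.47 with slerp weights a = sin((1−f)δ)/sin δ ≈ 1.361, b = sin(fδ)/sin δ ≈ 1.285.
p = a·p₁ + b·p₂ ≈ (0.914, 0.405, 0.028); φ = arcsin(p_z) ≈ 1.62°, λ = atan2(p_y, p_x) ≈ 23.90°.

≈ lat 2°N, lon 24°E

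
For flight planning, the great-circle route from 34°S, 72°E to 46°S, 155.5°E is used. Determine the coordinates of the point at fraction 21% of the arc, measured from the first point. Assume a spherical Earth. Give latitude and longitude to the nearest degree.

≈ 41°S, 86°E

Convert each endpoint to a unit vector on the sphere (x = cos φ cos λ, y = cos φ sin λ, z = sin φ).
The central angle between the endpoints is δ = arccos(p₁·p₂) ≈ 1.084 rad (62.1°).
Interpolate at f = 0.21 with slerp weights a = sin((1−f)δ)/sin δ ≈ 0.855, b = sin(fδ)/sin δ ≈ 0.255.
p = a·p₁ + b·p₂ ≈ (0.058, 0.748, -0.662); φ = arcsin(p_z) ≈ -41.43°, λ = atan2(p_y, p_x) ≈ 85.60°.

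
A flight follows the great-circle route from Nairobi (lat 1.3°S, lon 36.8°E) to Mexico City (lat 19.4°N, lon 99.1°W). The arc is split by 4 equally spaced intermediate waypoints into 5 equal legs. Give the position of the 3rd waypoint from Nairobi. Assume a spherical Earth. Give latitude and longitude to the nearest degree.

≈ lat 25°N, lon 41°W

Convert each endpoint to a unit vector on the sphere (x = cos φ cos λ, y = cos φ sin λ, z = sin φ).
The central angle between the endpoints is δ = arccos(p₁·p₂) ≈ 2.325 rad (133.2°).
Interpolate at f = 3/5 with slerp weights a = sin((1−f)δ)/sin δ ≈ 1.100, b = sin(fδ)/sin δ ≈ 1.351.
p = a·p₁ + b·p₂ ≈ (0.679, -0.600, 0.424); φ = arcsin(p_z) ≈ 25.07°, λ = atan2(p_y, p_x) ≈ -41.44°.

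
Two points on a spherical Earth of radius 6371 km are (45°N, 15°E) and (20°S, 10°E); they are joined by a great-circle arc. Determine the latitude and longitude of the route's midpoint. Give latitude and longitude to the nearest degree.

Convert each endpoint to a unit vector on the sphere (x = cos φ cos λ, y = cos φ sin λ, z = sin φ).
The central angle between the endpoints is δ = arccos(p₁·p₂) ≈ 1.137 rad (65.2°).
Interpolate at f = 1/2 with slerp weights a = sin((1−f)δ)/sin δ ≈ 0.593, b = sin(fδ)/sin δ ≈ 0.593.
p = a·p₁ + b·p₂ ≈ (0.954, 0.205, 0.217); φ = arcsin(p_z) ≈ 12.51°, λ = atan2(p_y, p_x) ≈ 12.15°.

≈ (13°N, 12°E)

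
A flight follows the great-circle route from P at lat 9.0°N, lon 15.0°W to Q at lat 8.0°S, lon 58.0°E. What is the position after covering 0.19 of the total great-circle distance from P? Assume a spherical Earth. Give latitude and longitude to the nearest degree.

≈ lat 6°N, lon 1°W

Write both endpoints as unit vectors p₁, p₂ with components (cos φ cos λ, cos φ sin λ, sin φ).
The central angle between the endpoints is δ = arccos(p₁·p₂) ≈ 1.303 rad (74.7°).
Interpolate at f = 0.19 with slerp weights a = sin((1−f)δ)/sin δ ≈ 0.902, b = sin(fδ)/sin δ ≈ 0.254.
p = a·p₁ + b·p₂ ≈ (0.994, -0.017, 0.106); φ = arcsin(p_z) ≈ 6.07°, λ = atan2(p_y, p_x) ≈ -0.99°.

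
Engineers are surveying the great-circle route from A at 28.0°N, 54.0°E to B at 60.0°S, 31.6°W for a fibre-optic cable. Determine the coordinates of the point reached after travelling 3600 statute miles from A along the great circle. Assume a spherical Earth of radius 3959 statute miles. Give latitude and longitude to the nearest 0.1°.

≈ 17.4°S, 27.6°E

Convert each endpoint to a unit vector on the sphere (x = cos φ cos λ, y = cos φ sin λ, z = sin φ).
The central angle between the endpoints is δ = arccos(p₁·p₂) ≈ 1.953 rad (111.9°). The total great-circle distance is δ·R ≈ 1.953 × 3959 ≈ 7731 mi, so the target fraction is f = 3600/7731 ≈ 0.466.
Interpolate at f ≈ 0.466 with slerp weights a = sin((1−f)δ)/sin δ ≈ 0.931, b = sin(fδ)/sin δ ≈ 0.850.
p = a·p₁ + b·p₂ ≈ (0.845, 0.442, -0.299); φ = arcsin(p_z) ≈ -17.41°, λ = atan2(p_y, p_x) ≈ 27.62°.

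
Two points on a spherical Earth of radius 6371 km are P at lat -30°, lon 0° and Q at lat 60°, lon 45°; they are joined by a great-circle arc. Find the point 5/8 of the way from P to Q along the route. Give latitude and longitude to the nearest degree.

Write both endpoints as unit vectors p₁, p₂ with components (cos φ cos λ, cos φ sin λ, sin φ).
The central angle between the endpoints is δ = arccos(p₁·p₂) ≈ 1.698 rad (97.3°).
Interpolate at f = 5/8 with slerp weights a = sin((1−f)δ)/sin δ ≈ 0.599, b = sin(fδ)/sin δ ≈ 0.880.
p = a·p₁ + b·p₂ ≈ (0.830, 0.311, 0.462); φ = arcsin(p_z) ≈ 27.55°, λ = atan2(p_y, p_x) ≈ 20.54°.

≈ lat 28°, lon 21°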